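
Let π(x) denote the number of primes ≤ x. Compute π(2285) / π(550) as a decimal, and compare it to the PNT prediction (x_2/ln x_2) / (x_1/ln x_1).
π(2285)/π(550) = 339/101 ≈ 3.3564;  PNT prediction ≈ 3.3895.

π(550) = 101 and π(2285) = 339, so π(2285)/π(550) ≈ 3.3564. The PNT-predicted ratio is (2285/ln(2285)) / (550/ln(550)) ≈ 3.3895. The two agree to within a few percent, as expected.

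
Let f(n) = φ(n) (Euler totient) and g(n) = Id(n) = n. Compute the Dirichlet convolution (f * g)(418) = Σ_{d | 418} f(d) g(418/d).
(φ * Id)(418) = 2331

Divisors of 418: [1, 2, 11, 19, 22, 38, 209, 418]. For each d | 418:
  d = 1: φ(1) · Id(418/1) = 1 · 418 = 418
  d = 2: φ(2) · Id(418/2) = 1 · 209 = 209
  d = 11: φ(11) · Id(418/11) = 10 · 38 = 380
  d = 19: φ(19) · Id(418/19) = 18 · 22 = 396
  d = 22: φ(22) · Id(418/22) = 10 · 19 = 190
  d = 38: φ(38) · Id(418/38) = 18 · 11 = 198
  d = 209: φ(209) · Id(418/209) = 180 · 2 = 360
  d = 418: φ(418) · Id(418/418) = 180 · 1 = 180
Summing: (φ * Id)(418) = 418 + 209 + 380 + 396 + 190 + 198 + 360 + 180 = 2331.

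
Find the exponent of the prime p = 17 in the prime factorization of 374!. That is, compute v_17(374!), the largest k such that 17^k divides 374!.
v_17(374!) = 23

Legendre's formula: v_p(n!) = Σ_{k ≥ 1} ⌊n / p^k⌋. For p = 17, n = 374, the terms are:
  ⌊374/17^1⌋ = ⌊374/17⌋ = 22
  ⌊374/17^2⌋ = ⌊374/289⌋ = 1
(the next term ⌊374/17^3⌋ = 0, terminating the sum). Summing: v_17(374!) = 22 + 1 = 23.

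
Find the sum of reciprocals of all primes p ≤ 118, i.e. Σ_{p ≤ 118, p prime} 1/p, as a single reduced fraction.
Σ 1/p = 58472171373748331322981543916880425472323867753/31610054640417607788145206291543662493274686990

π(118) = 30, so the primes ≤ 118 are [2, 3, 5, 7, 11, 13, 17, 19, 23, 29, 31, 37, 41, 43, 47, 53, 59, 61, 67, 71, 73, 79, 83, 89, 97, 101, 103, 107, 109, 113]. Summing 1/p over these primes: 58472171373748331322981543916880425472323867753/31610054640417607788145206291543662493274686990 ≈ 1.8498. Mertens estimate ln ln(118) + 0.2615 ≈ 1.8240.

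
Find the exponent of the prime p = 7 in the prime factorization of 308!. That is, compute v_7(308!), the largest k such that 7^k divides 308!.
v_7(308!) = 50

Legendre's formula: v_p(n!) = Σ_{k ≥ 1} ⌊n / p^k⌋. For p = 7, n = 308, the terms are:
  ⌊308/7^1⌋ = ⌊308/7⌋ = 44
  ⌊308/7^2⌋ = ⌊308/49⌋ = 6
(the next term ⌊308/7^3⌋ = 0, terminating the sum). Summing: v_7(308!) = 44 + 6 = 50.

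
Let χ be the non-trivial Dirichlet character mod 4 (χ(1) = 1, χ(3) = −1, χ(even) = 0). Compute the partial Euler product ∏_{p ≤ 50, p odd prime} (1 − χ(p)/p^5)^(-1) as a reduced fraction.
∏ = 7508883803148623376075754946450365737429310788606076172798130278074505/7537845509642297199917174706861149114875564283464393121061743521431552

The odd primes p ≤ 50 are [3, 5, 7, 11, 13, 17, 19, 23, 29, 31, 37, 41, 43, 47]. For each, χ(p) = 1 if p ≡ 1 mod 4, χ(p) = −1 if p ≡ 3 mod 4. Taking (1 − χ(p)/p^5)^(-1) = p^5/(p^5 − χ(p)): (1 − (-1)/3^5)^(-1) · (1 − (1)/5^5)^(-1) · (1 − (-1)/7^5)^(-1) · (1 − (-1)/11^5)^(-1) · (1 − (1)/13^5)^(-1) · (1 − (1)/17^5)^(-1) · (1 − (-1)/19^5)^(-1) · (1 − (-1)/23^5)^(-1) · (1 − (1)/29^5)^(-1) · (1 − (-1)/31^5)^(-1) · (1 − (1)/37^5)^(-1) · (1 − (1)/41^5)^(-1) · (1 − (-1)/43^5)^(-1) · (1 − (-1)/47^5)^(-1) = 7508883803148623376075754946450365737429310788606076172798130278074505/7537845509642297199917174706861149114875564283464393121061743521431552.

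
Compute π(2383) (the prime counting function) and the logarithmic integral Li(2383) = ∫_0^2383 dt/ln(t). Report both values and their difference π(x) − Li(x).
π(2383) = 354;  Li(2383) ≈ 364.61;  π(x) − Li(x) ≈ -10.61.

Direct count of primes ≤ 2383 gives π(2383) = 354. Numerical evaluation of the logarithmic integral gives Li(2383) ≈ 364.61. The difference π(x) − Li(x) ≈ -10.61 is typically negative for small/moderate x (Li(x) overestimates), though Littlewood's theorem shows this sign changes infinitely often.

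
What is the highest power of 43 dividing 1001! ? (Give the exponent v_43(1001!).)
v_43(1001!) = 23

Legendre's formula: v_p(n!) = Σ_{k ≥ 1} ⌊n / p^k⌋. For p = 43, n = 1001, the terms are:
  ⌊1001/43^1⌋ = ⌊1001/43⌋ = 23
(the next term ⌊1001/43^2⌋ = 0, terminating the sum). Summing: v_43(1001!) = 23 = 23.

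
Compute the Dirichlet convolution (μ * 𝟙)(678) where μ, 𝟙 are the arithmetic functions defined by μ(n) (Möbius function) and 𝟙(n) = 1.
(μ * 𝟙)(678) = 0

Divisors of 678: [1, 2, 3, 6, 113, 226, 339, 678]. For each d | 678:
  d = 1: μ(1) · 𝟙(678/1) = 1 · 1 = 1
  d = 2: μ(2) · 𝟙(678/2) = -1 · 1 = -1
  d = 3: μ(3) · 𝟙(678/3) = -1 · 1 = -1
  d = 6: μ(6) · 𝟙(678/6) = 1 · 1 = 1
  d = 113: μ(113) · 𝟙(678/113) = -1 · 1 = -1
  d = 226: μ(226) · 𝟙(678/226) = 1 · 1 = 1
  d = 339: μ(339) · 𝟙(678/339) = 1 · 1 = 1
  d = 678: μ(678) · 𝟙(678/678) = -1 · 1 = -1
Summing: (μ * 𝟙)(678) = 1 + -1 + -1 + 1 + -1 + 1 + 1 + -1 = 0.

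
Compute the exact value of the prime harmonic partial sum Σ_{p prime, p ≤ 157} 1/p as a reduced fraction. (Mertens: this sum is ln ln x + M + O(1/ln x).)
Σ 1/p = 67195167335560670940823020383181530154843058347995389615845419/35375166993717494840635767087951744212057570647889977422429870

π(157) = 37, so the primes ≤ 157 are [2, 3, 5, 7, 11, 13, 17, 19, 23, 29, 31, 37, 41, 43, 47, 53, 59, 61, 67, 71, 73, 79, 83, 89, 97, 101, 103, 107, 109, 113, 127, 131, 137, 139, 149, 151, 157]. Summing 1/p over these primes: 67195167335560670940823020383181530154843058347995389615845419/35375166993717494840635767087951744212057570647889977422429870 ≈ 1.8995. Mertens estimate ln ln(157) + 0.2615 ≈ 1.8821.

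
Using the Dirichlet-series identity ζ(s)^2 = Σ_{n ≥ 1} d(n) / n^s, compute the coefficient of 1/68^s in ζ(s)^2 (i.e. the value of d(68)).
d(68) = 6

ζ(s)^2 = (Σ 1/m^s)(Σ 1/k^s). The coefficient of 1/n^s in the product is the number of ordered pairs (m, k) with mk = n, which equals d(n). For n = 68, divisors are [1, 2, 4, 17, 34, 68], so d(68) = 6.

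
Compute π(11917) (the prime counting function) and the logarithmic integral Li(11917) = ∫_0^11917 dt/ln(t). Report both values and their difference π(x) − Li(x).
π(11917) = 1427;  Li(11917) ≈ 1452.26;  π(x) − Li(x) ≈ -25.26.

Direct count of primes ≤ 11917 gives π(11917) = 1427. Numerical evaluation of the logarithmic integral gives Li(11917) ≈ 1452.26. The difference π(x) − Li(x) ≈ -25.26 is typically negative for small/moderate x (Li(x) overestimates), though Littlewood's theorem shows this sign changes infinitely often.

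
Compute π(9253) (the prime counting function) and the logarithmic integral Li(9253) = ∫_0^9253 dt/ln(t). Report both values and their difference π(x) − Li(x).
π(9253) = 1146;  Li(9253) ≈ 1164.69;  π(x) − Li(x) ≈ -18.69.

Direct count of primes ≤ 9253 gives π(9253) = 1146. Numerical evaluation of the logarithmic integral gives Li(9253) ≈ 1164.69. The difference π(x) − Li(x) ≈ -18.69 is typically negative for small/moderate x (Li(x) overestimates), though Littlewood's theorem shows this sign changes infinitely often.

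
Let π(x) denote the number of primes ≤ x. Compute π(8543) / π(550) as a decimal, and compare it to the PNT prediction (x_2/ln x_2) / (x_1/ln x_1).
π(8543)/π(550) = 1066/101 ≈ 10.5545;  PNT prediction ≈ 10.8264.

π(550) = 101 and π(8543) = 1066, so π(8543)/π(550) ≈ 10.5545. The PNT-predicted ratio is (8543/ln(8543)) / (550/ln(550)) ≈ 10.8264. The two agree to within a few percent, as expected.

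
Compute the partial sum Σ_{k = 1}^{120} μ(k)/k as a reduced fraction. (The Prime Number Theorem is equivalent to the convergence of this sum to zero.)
Σ μ(k)/k = -57036343158881297864991132838495688289960443/6322010928083521557629041258308732498654937398

Values of μ(k) for 1 ≤ k ≤ 120: μ(1) = 1, μ(2) = -1, μ(3) = -1, μ(5) = -1, μ(6) = 1, μ(7) = -1, μ(10) = 1, μ(11) = -1, μ(13) = -1, μ(14) = 1, μ(15) = 1, μ(17) = -1, μ(19) = -1, μ(21) = 1, μ(22) = 1, μ(23) = -1, μ(26) = 1, μ(29) = -1, μ(30) = -1, μ(31) = -1, μ(33) = 1, μ(34) = 1, μ(35) = 1, μ(37) = -1, μ(38) = 1, μ(39) = 1, μ(41) = -1, μ(42) = -1, μ(43) = -1, μ(46) = 1, μ(47) = -1, μ(51) = 1, μ(53) = -1, μ(55) = 1, μ(57) = 1, μ(58) = 1, μ(59) = -1, μ(61) = -1, μ(62) = 1, μ(65) = 1, μ(66) = -1, μ(67) = -1, μ(69) = 1, μ(70) = -1, μ(71) = -1, μ(73) = -1, μ(74) = 1, μ(77) = 1, μ(78) = -1, μ(79) = -1, μ(82) = 1, μ(83) = -1, μ(85) = 1, μ(86) = 1, μ(87) = 1, μ(89) = -1, μ(91) = 1, μ(93) = 1, μ(94) = 1, μ(95) = 1, μ(97) = -1, μ(101) = -1, μ(102) = -1, μ(103) = -1, μ(105) = -1, μ(106) = 1, μ(107) = -1, μ(109) = -1, μ(110) = -1, μ(111) = 1, μ(113) = -1, μ(114) = -1, μ(115) = 1, μ(118) = 1, μ(119) = 1, with μ = 0 on non-squarefree integers. Summing μ(k)/k for k where μ(k) ≠ 0 gives -57036343158881297864991132838495688289960443/6322010928083521557629041258308732498654937398 ≈ -0.0090. (PNT ⟺ this sum → 0 as n → ∞.)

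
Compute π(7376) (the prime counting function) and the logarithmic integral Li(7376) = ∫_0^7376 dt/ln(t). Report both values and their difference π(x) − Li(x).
π(7376) = 938;  Li(7376) ≈ 956.67;  π(x) − Li(x) ≈ -18.67.

Direct count of primes ≤ 7376 gives π(7376) = 938. Numerical evaluation of the logarithmic integral gives Li(7376) ≈ 956.67. The difference π(x) − Li(x) ≈ -18.67 is typically negative for small/moderate x (Li(x) overestimates), though Littlewood's theorem shows this sign changes infinitely often.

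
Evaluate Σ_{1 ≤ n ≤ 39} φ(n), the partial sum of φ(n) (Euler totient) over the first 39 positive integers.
Σ_{n ≤ 39} φ(n) = 474

Compute φ(n) for each 1 ≤ n ≤ 39: φ(1) = 1, φ(2) = 1, φ(3) = 2, φ(4) = 2, φ(5) = 4, φ(6) = 2, φ(7) = 6, φ(8) = 4, φ(9) = 6, φ(10) = 4, φ(11) = 10, φ(12) = 4, φ(13) = 12, φ(14) = 6, φ(15) = 8, φ(16) = 8, φ(17) = 16, φ(18) = 6, φ(19) = 18, φ(20) = 8, φ(21) = 12, φ(22) = 10, φ(23) = 22, φ(24) = 8, φ(25) = 20, φ(26) = 12, φ(27) = 18, φ(28) = 12, φ(29) = 28, φ(30) = 8, φ(31) = 30, φ(32) = 16, φ(33) = 20, φ(34) = 16, φ(35) = 24, φ(36) = 12, φ(37) = 36, φ(38) = 18, φ(39) = 24. Summing all 39 values: 474. (Average order: Σ_{n ≤ x} φ(n) ~ (3/π²) x². For x = 39, (3/π²)·39² ≈ 462.33.)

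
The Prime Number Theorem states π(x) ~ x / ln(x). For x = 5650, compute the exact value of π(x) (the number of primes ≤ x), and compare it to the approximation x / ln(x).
π(5650) = 742;  x/ln(x) ≈ 653.98;  relative error ≈ 11.86%.

Directly count primes up to 5650: π(5650) = 742. The PNT approximation gives 5650/ln(5650) ≈ 5650/8.63941 ≈ 653.98. Relative error (π(x) − x/ln(x)) / π(x) ≈ 11.86%; the approximation is known to undercount slightly (Li(x) is a better estimate).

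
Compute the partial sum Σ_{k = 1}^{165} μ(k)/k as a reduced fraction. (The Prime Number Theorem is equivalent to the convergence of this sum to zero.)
Σ μ(k)/k = 39559613656892389988868176705313193612521402770457442247492939/5766152219975951659023630035336134306565384015606066319856068810

Values of μ(k) for 1 ≤ k ≤ 165: μ(1) = 1, μ(2) = -1, μ(3) = -1, μ(5) = -1, μ(6) = 1, μ(7) = -1, μ(10) = 1, μ(11) = -1, μ(13) = -1, μ(14) = 1, μ(15) = 1, μ(17) = -1, μ(19) = -1, μ(21) = 1, μ(22) = 1, μ(23) = -1, μ(26) = 1, μ(29) = -1, μ(30) = -1, μ(31) = -1, μ(33) = 1, μ(34) = 1, μ(35) = 1, μ(37) = -1, μ(38) = 1, μ(39) = 1, μ(41) = -1, μ(42) = -1, μ(43) = -1, μ(46) = 1, μ(47) = -1, μ(51) = 1, μ(53) = -1, μ(55) = 1, μ(57) = 1, μ(58) = 1, μ(59) = -1, μ(61) = -1, μ(62) = 1, μ(65) = 1, μ(66) = -1, μ(67) = -1, μ(69) = 1, μ(70) = -1, μ(71) = -1, μ(73) = -1, μ(74) = 1, μ(77) = 1, μ(78) = -1, μ(79) = -1, μ(82) = 1, μ(83) = -1, μ(85) = 1, μ(86) = 1, μ(87) = 1, μ(89) = -1, μ(91) = 1, μ(93) = 1, μ(94) = 1, μ(95) = 1, μ(97) = -1, μ(101) = -1, μ(102) = -1, μ(103) = -1, μ(105) = -1, μ(106) = 1, μ(107) = -1, μ(109) = -1, μ(110) = -1, μ(111) = 1, μ(113) = -1, μ(114) = -1, μ(115) = 1, μ(118) = 1, μ(119) = 1, μ(122) = 1, μ(123) = 1, μ(127) = -1, μ(129) = 1, μ(130) = -1, μ(131) = -1, μ(133) = 1, μ(134) = 1, μ(137) = -1, μ(138) = -1, μ(139) = -1, μ(141) = 1, μ(142) = 1, μ(143) = 1, μ(145) = 1, μ(146) = 1, μ(149) = -1, μ(151) = -1, μ(154) = -1, μ(155) = 1, μ(157) = -1, μ(158) = 1, μ(159) = 1, μ(161) = 1, μ(163) = -1, μ(165) = -1, with μ = 0 on non-squarefree integers. Summing μ(k)/k for k where μ(k) ≠ 0 gives 39559613656892389988868176705313193612521402770457442247492939/5766152219975951659023630035336134306565384015606066319856068810 ≈ 0.0069. (PNT ⟺ this sum → 0 as n → ∞.)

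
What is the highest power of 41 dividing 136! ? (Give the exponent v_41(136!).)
v_41(136!) = 3

Legendre's formula: v_p(n!) = Σ_{k ≥ 1} ⌊n / p^k⌋. For p = 41, n = 136, the terms are:
  ⌊136/41^1⌋ = ⌊136/41⌋ = 3
(the next term ⌊136/41^2⌋ = 0, terminating the sum). Summing: v_41(136!) = 3 = 3.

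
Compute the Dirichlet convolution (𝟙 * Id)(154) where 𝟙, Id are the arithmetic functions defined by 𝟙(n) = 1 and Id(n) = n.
(𝟙 * Id)(154) = 288

Divisors of 154: [1, 2, 7, 11, 14, 22, 77, 154]. For each d | 154:
  d = 1: 𝟙(1) · Id(154/1) = 1 · 154 = 154
  d = 2: 𝟙(2) · Id(154/2) = 1 · 77 = 77
  d = 7: 𝟙(7) · Id(154/7) = 1 · 22 = 22
  d = 11: 𝟙(11) · Id(154/11) = 1 · 14 = 14
  d = 14: 𝟙(14) · Id(154/14) = 1 · 11 = 11
  d = 22: 𝟙(22) · Id(154/22) = 1 · 7 = 7
  d = 77: 𝟙(77) · Id(154/77) = 1 · 2 = 2
  d = 154: 𝟙(154) · Id(154/154) = 1 · 1 = 1
Summing: (𝟙 * Id)(154) = 154 + 77 + 22 + 14 + 11 + 7 + 2 + 1 = 288.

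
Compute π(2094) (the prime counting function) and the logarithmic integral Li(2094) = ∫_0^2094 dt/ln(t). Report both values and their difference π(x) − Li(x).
π(2094) = 316;  Li(2094) ≈ 327.14;  π(x) − Li(x) ≈ -11.14.

Direct count of primes ≤ 2094 gives π(2094) = 316. Numerical evaluation of the logarithmic integral gives Li(2094) ≈ 327.14. The difference π(x) − Li(x) ≈ -11.14 is typically negative for small/moderate x (Li(x) overestimates), though Littlewood's theorem shows this sign changes infinitely often.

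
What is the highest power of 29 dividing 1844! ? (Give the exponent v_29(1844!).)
v_29(1844!) = 65

Legendre's formula: v_p(n!) = Σ_{k ≥ 1} ⌊n / p^k⌋. For p = 29, n = 1844, the terms are:
  ⌊1844/29^1⌋ = ⌊1844/29⌋ = 63
  ⌊1844/29^2⌋ = ⌊1844/841⌋ = 2
(the next term ⌊1844/29^3⌋ = 0, terminating the sum). Summing: v_29(1844!) = 63 + 2 = 65.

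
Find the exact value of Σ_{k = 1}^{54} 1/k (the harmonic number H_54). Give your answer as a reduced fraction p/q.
H_54 = 250503836021181200128409/54749786241679275146400

Direct summation: H_54 = 1 + 1/2 + ... + 1/54. The least common denominator is lcm(1, ..., 54) = 164249358725037825439200; over this denominator the numerator is 164249358725037825439200 + 82124679362518912719600 + 54749786241679275146400 + 41062339681259456359800 + 32849871745007565087840 + 27374893120839637573200 + 23464194103576832205600 + 20531169840629728179900 + 18249928747226425048800 + 16424935872503782543920 + 14931759884094347767200 + 13687446560419818786600 + 12634566055772140418400 + 11732097051788416102800 + 10949957248335855029280 + 10265584920314864089950 + 9661726983825754437600 + 9124964373613212524400 + 8644703090791464496800 + 8212467936251891271960 + 7821398034525610735200 + 7465879942047173883600 + 7141276466305992410400 + 6843723280209909393300 + 6569974349001513017568 + 6317283027886070209200 + 6083309582408808349600 + 5866048525894208051400 + 5663770990518545704800 + 5474978624167927514640 + 5298366410485091143200 + 5132792460157432044975 + 4977253294698115922400 + 4830863491912877218800 + 4692838820715366441120 + 4562482186806606262200 + 4439171857433454741600 + 4322351545395732248400 + 4211522018590713472800 + 4106233968125945635980 + 4006081920122873791200 + 3910699017262805367600 + 3819752528489251754400 + 3732939971023586941800 + 3649985749445285009760 + 3570638233152996205200 + 3494667206915698413600 + 3421861640104954696650 + 3352027729082404600800 + 3284987174500756508784 + 3220575661275251479200 + 3158641513943035104600 + 3099044504245996706400 + 3041654791204404174800 = 751511508063543600385227, so H_54 = 751511508063543600385227/164249358725037825439200; reducing by gcd(751511508063543600385227, 164249358725037825439200) = 3 gives 250503836021181200128409/54749786241679275146400 ≈ 4.57543. (The PNT-adjacent estimate ln(54) + γ ≈ 4.56620 matches within O(1/n).)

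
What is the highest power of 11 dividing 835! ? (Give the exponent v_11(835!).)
v_11(835!) = 81

Legendre's formula: v_p(n!) = Σ_{k ≥ 1} ⌊n / p^k⌋. For p = 11, n = 835, the terms are:
  ⌊835/11^1⌋ = ⌊835/11⌋ = 75
  ⌊835/11^2⌋ = ⌊835/121⌋ = 6
(the next term ⌊835/11^3⌋ = 0, terminating the sum). Summing: v_11(835!) = 75 + 6 = 81.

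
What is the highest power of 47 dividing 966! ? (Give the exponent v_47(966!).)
v_47(966!) = 20

Legendre's formula: v_p(n!) = Σ_{k ≥ 1} ⌊n / p^k⌋. For p = 47, n = 966, the terms are:
  ⌊966/47^1⌋ = ⌊966/47⌋ = 20
(the next term ⌊966/47^2⌋ = 0, terminating the sum). Summing: v_47(966!) = 20 = 20.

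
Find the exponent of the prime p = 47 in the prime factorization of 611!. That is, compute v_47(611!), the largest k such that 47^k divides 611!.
v_47(611!) = 13

Legendre's formula: v_p(n!) = Σ_{k ≥ 1} ⌊n / p^k⌋. For p = 47, n = 611, the terms are:
  ⌊611/47^1⌋ = ⌊611/47⌋ = 13
(the next term ⌊611/47^2⌋ = 0, terminating the sum). Summing: v_47(611!) = 13 = 13.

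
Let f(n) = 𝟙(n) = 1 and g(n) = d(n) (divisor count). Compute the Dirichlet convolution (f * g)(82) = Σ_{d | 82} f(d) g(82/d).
(𝟙 * d)(82) = 9

Divisors of 82: [1, 2, 41, 82]. For each d | 82:
  d = 1: 𝟙(1) · d(82/1) = 1 · 4 = 4
  d = 2: 𝟙(2) · d(82/2) = 1 · 2 = 2
  d = 41: 𝟙(41) · d(82/41) = 1 · 2 = 2
  d = 82: 𝟙(82) · d(82/82) = 1 · 1 = 1
Summing: (𝟙 * d)(82) = 4 + 2 + 2 + 1 = 9.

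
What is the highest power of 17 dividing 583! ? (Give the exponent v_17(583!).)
v_17(583!) = 36

Legendre's formula: v_p(n!) = Σ_{k ≥ 1} ⌊n / p^k⌋. For p = 17, n = 583, the terms are:
  ⌊583/17^1⌋ = ⌊583/17⌋ = 34
  ⌊583/17^2⌋ = ⌊583/289⌋ = 2
(the next term ⌊583/17^3⌋ = 0, terminating the sum). Summing: v_17(583!) = 34 + 2 = 36.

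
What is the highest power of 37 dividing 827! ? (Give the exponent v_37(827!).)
v_37(827!) = 22

Legendre's formula: v_p(n!) = Σ_{k ≥ 1} ⌊n / p^k⌋. For p = 37, n = 827, the terms are:
  ⌊827/37^1⌋ = ⌊827/37⌋ = 22
(the next term ⌊827/37^2⌋ = 0, terminating the sum). Summing: v_37(827!) = 22 = 22.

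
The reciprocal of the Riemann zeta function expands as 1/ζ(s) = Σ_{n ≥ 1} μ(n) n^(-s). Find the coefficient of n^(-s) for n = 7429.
μ(7429) = -1

Factor n = 7429 = 17 · 19 · 23. μ(n) = 0 if any exponent ≥ 2 (not squarefree); otherwise μ(n) = (−1)^{ω(n)} where ω(n) is the number of distinct prime factors. Applying: μ(7429) = -1.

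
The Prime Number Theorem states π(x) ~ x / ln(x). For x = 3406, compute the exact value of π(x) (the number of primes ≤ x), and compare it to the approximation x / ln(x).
π(3406) = 478;  x/ln(x) ≈ 418.77;  relative error ≈ 12.39%.

Directly count primes up to 3406: π(3406) = 478. The PNT approximation gives 3406/ln(3406) ≈ 3406/8.13329 ≈ 418.77. Relative error (π(x) − x/ln(x)) / π(x) ≈ 12.39%; the approximation is known to undercount slightly (Li(x) is a better estimate).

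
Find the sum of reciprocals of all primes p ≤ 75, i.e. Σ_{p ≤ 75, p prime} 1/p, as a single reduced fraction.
Σ 1/p = 71544353681891529224514036059/40729680599249024150621323470

π(75) = 21, so the primes ≤ 75 are [2, 3, 5, 7, 11, 13, 17, 19, 23, 29, 31, 37, 41, 43, 47, 53, 59, 61, 67, 71, 73]. Summing 1/p over these primes: 71544353681891529224514036059/40729680599249024150621323470 ≈ 1.7566. Mertens estimate ln ln(75) + 0.2615 ≈ 1.7242.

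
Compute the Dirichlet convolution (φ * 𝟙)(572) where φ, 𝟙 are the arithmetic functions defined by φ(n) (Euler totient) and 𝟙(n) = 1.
(φ * 𝟙)(572) = 572

Divisors of 572: [1, 2, 4, 11, 13, 22, 26, 44, 52, 143, 286, 572]. For each d | 572:
  d = 1: φ(1) · 𝟙(572/1) = 1 · 1 = 1
  d = 2: φ(2) · 𝟙(572/2) = 1 · 1 = 1
  d = 4: φ(4) · 𝟙(572/4) = 2 · 1 = 2
  d = 11: φ(11) · 𝟙(572/11) = 10 · 1 = 10
  d = 13: φ(13) · 𝟙(572/13) = 12 · 1 = 12
  d = 22: φ(22) · 𝟙(572/22) = 10 · 1 = 10
  d = 26: φ(26) · 𝟙(572/26) = 12 · 1 = 12
  d = 44: φ(44) · 𝟙(572/44) = 20 · 1 = 20
  d = 52: φ(52) · 𝟙(572/52) = 24 · 1 = 24
  d = 143: φ(143) · 𝟙(572/143) = 120 · 1 = 120
  d = 286: φ(286) · 𝟙(572/286) = 120 · 1 = 120
  d = 572: φ(572) · 𝟙(572/572) = 240 · 1 = 240
Summing: (φ * 𝟙)(572) = 1 + 1 + 2 + 10 + 12 + 10 + 12 + 20 + 24 + 120 + 120 + 240 = 572.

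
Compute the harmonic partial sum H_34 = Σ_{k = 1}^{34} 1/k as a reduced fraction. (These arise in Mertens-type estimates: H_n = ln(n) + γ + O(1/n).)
H_34 = 54062195834749/13127595717600

Direct summation: H_34 = 1 + 1/2 + ... + 1/34. The least common denominator is lcm(1, ..., 34) = 144403552893600; over this denominator the numerator is 144403552893600 + 72201776446800 + 48134517631200 + 36100888223400 + 28880710578720 + 24067258815600 + 20629078984800 + 18050444111700 + 16044839210400 + 14440355289360 + 13127595717600 + 12033629407800 + 11107965607200 + 10314539492400 + 9626903526240 + 9025222055850 + 8494326640800 + 8022419605200 + 7600186994400 + 7220177644680 + 6876359661600 + 6563797858800 + 6278415343200 + 6016814703900 + 5776142115744 + 5553982803600 + 5348279736800 + 5157269746200 + 4979432858400 + 4813451763120 + 4658179125600 + 4512611027925 + 4375865239200 + 4247163320400 = 594684154182239, so H_34 = 594684154182239/144403552893600; reducing by gcd(594684154182239, 144403552893600) = 11 gives 54062195834749/13127595717600 ≈ 4.11821. (The PNT-adjacent estimate ln(34) + γ ≈ 4.10358 matches within O(1/n).)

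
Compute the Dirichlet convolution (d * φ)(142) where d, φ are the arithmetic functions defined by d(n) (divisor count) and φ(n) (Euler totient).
(d * φ)(142) = 216

Divisors of 142: [1, 2, 71, 142]. For each d | 142:
  d = 1: d(1) · φ(142/1) = 1 · 70 = 70
  d = 2: d(2) · φ(142/2) = 2 · 70 = 140
  d = 71: d(71) · φ(142/71) = 2 · 1 = 2
  d = 142: d(142) · φ(142/142) = 4 · 1 = 4
Summing: (d * φ)(142) = 70 + 140 + 2 + 4 = 216.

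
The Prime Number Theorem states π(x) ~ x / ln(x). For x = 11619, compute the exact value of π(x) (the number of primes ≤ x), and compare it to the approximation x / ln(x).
π(11619) = 1397;  x/ln(x) ≈ 1241.29;  relative error ≈ 11.15%.

Directly count primes up to 11619: π(11619) = 1397. The PNT approximation gives 11619/ln(11619) ≈ 11619/9.36040 ≈ 1241.29. Relative error (π(x) − x/ln(x)) / π(x) ≈ 11.15%; the approximation is known to undercount slightly (Li(x) is a better estimate).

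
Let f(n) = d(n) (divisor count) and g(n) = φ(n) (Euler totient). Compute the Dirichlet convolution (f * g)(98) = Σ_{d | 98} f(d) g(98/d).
(d * φ)(98) = 171

Divisors of 98: [1, 2, 7, 14, 49, 98]. For each d | 98:
  d = 1: d(1) · φ(98/1) = 1 · 42 = 42
  d = 2: d(2) · φ(98/2) = 2 · 42 = 84
  d = 7: d(7) · φ(98/7) = 2 · 6 = 12
  d = 14: d(14) · φ(98/14) = 4 · 6 = 24
  d = 49: d(49) · φ(98/49) = 3 · 1 = 3
  d = 98: d(98) · φ(98/98) = 6 · 1 = 6
Summing: (d * φ)(98) = 42 + 84 + 12 + 24 + 3 + 6 = 171.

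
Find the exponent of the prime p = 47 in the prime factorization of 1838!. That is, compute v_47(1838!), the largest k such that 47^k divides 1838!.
v_47(1838!) = 39

Legendre's formula: v_p(n!) = Σ_{k ≥ 1} ⌊n / p^k⌋. For p = 47, n = 1838, the terms are:
  ⌊1838/47^1⌋ = ⌊1838/47⌋ = 39
(the next term ⌊1838/47^2⌋ = 0, terminating the sum). Summing: v_47(1838!) = 39 = 39.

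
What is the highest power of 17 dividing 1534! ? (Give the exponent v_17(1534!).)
v_17(1534!) = 95

Legendre's formula: v_p(n!) = Σ_{k ≥ 1} ⌊n / p^k⌋. For p = 17, n = 1534, the terms are:
  ⌊1534/17^1⌋ = ⌊1534/17⌋ = 90
  ⌊1534/17^2⌋ = ⌊1534/289⌋ = 5
(the next term ⌊1534/17^3⌋ = 0, terminating the sum). Summing: v_17(1534!) = 90 + 5 = 95.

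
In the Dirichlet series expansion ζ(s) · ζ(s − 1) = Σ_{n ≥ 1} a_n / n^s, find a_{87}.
σ(87) = 120

In the product (Σ m^0/m^s)(Σ k / k^s) = Σ (Σ_{d | n} d) / n^s, the coefficient of 1/n^s is σ(n) = Σ_{d | n} d. For n = 87, divisors are [1, 3, 29, 87]; summing: σ(87) = 120.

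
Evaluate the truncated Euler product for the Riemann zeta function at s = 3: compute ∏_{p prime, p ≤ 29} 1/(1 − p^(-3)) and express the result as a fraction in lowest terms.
∏ = 1089297728822056325/906313660797210624

The primes p ≤ 29 are [2, 3, 5, 7, 11, 13, 17, 19, 23, 29]. For each prime, (1 − 1/p^3)^(-1) = p^3 / (p^3 − 1). The product is (1 − 1/2^3)^(-1), (1 − 1/3^3)^(-1), (1 − 1/5^3)^(-1), (1 − 1/7^3)^(-1), (1 − 1/11^3)^(-1), (1 − 1/13^3)^(-1), (1 − 1/17^3)^(-1), (1 − 1/19^3)^(-1), (1 − 1/23^3)^(-1), (1 − 1/29^3)^(-1) = ∏ p^3 / (p^3 − 1) = 1089297728822056325/906313660797210624.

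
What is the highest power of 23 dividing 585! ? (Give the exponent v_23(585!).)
v_23(585!) = 26

Legendre's formula: v_p(n!) = Σ_{k ≥ 1} ⌊n / p^k⌋. For p = 23, n = 585, the terms are:
  ⌊585/23^1⌋ = ⌊585/23⌋ = 25
  ⌊585/23^2⌋ = ⌊585/529⌋ = 1
(the next term ⌊585/23^3⌋ = 0, terminating the sum). Summing: v_23(585!) = 25 + 1 = 26.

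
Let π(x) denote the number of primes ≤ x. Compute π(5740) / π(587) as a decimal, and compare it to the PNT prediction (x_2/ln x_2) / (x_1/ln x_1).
π(5740)/π(587) = 754/107 ≈ 7.0467;  PNT prediction ≈ 7.2024.

π(587) = 107 and π(5740) = 754, so π(5740)/π(587) ≈ 7.0467. The PNT-predicted ratio is (5740/ln(5740)) / (587/ln(587)) ≈ 7.2024. The two agree to within a few percent, as expected.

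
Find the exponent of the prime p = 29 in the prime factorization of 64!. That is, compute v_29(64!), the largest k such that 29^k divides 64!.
v_29(64!) = 2

Legendre's formula: v_p(n!) = Σ_{k ≥ 1} ⌊n / p^k⌋. For p = 29, n = 64, the terms are:
  ⌊64/29^1⌋ = ⌊64/29⌋ = 2
(the next term ⌊64/29^2⌋ = 0, terminating the sum). Summing: v_29(64!) = 2 = 2.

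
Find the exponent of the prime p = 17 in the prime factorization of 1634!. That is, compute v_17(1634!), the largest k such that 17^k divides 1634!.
v_17(1634!) = 101

Legendre's formula: v_p(n!) = Σ_{k ≥ 1} ⌊n / p^k⌋. For p = 17, n = 1634, the terms are:
  ⌊1634/17^1⌋ = ⌊1634/17⌋ = 96
  ⌊1634/17^2⌋ = ⌊1634/289⌋ = 5
(the next term ⌊1634/17^3⌋ = 0, terminating the sum). Summing: v_17(1634!) = 96 + 5 = 101.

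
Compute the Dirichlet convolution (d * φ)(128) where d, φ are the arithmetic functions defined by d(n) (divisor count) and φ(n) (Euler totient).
(d * φ)(128) = 255

Divisors of 128: [1, 2, 4, 8, 16, 32, 64, 128]. For each d | 128:
  d = 1: d(1) · φ(128/1) = 1 · 64 = 64
  d = 2: d(2) · φ(128/2) = 2 · 32 = 64
  d = 4: d(4) · φ(128/4) = 3 · 16 = 48
  d = 8: d(8) · φ(128/8) = 4 · 8 = 32
  d = 16: d(16) · φ(128/16) = 5 · 4 = 20
  d = 32: d(32) · φ(128/32) = 6 · 2 = 12
  d = 64: d(64) · φ(128/64) = 7 · 1 = 7
  d = 128: d(128) · φ(128/128) = 8 · 1 = 8
Summing: (d * φ)(128) = 64 + 64 + 48 + 32 + 20 + 12 + 7 + 8 = 255.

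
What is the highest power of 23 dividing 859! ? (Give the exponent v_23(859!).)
v_23(859!) = 38

Legendre's formula: v_p(n!) = Σ_{k ≥ 1} ⌊n / p^k⌋. For p = 23, n = 859, the terms are:
  ⌊859/23^1⌋ = ⌊859/23⌋ = 37
  ⌊859/23^2⌋ = ⌊859/529⌋ = 1
(the next term ⌊859/23^3⌋ = 0, terminating the sum). Summing: v_23(859!) = 37 + 1 = 38.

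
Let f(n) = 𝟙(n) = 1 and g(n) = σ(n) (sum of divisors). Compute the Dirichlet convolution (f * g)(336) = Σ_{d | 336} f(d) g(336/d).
(𝟙 * σ)(336) = 2565

Divisors of 336: [1, 2, 3, 4, 6, 7, 8, 12, 14, 16, 21, 24, 28, 42, 48, 56, 84, 112, 168, 336]. For each d | 336:
  d = 1: 𝟙(1) · σ(336/1) = 1 · 992 = 992
  d = 2: 𝟙(2) · σ(336/2) = 1 · 480 = 480
  d = 3: 𝟙(3) · σ(336/3) = 1 · 248 = 248
  d = 4: 𝟙(4) · σ(336/4) = 1 · 224 = 224
  d = 6: 𝟙(6) · σ(336/6) = 1 · 120 = 120
  d = 7: 𝟙(7) · σ(336/7) = 1 · 124 = 124
  d = 8: 𝟙(8) · σ(336/8) = 1 · 96 = 96
  d = 12: 𝟙(12) · σ(336/12) = 1 · 56 = 56
  d = 14: 𝟙(14) · σ(336/14) = 1 · 60 = 60
  d = 16: 𝟙(16) · σ(336/16) = 1 · 32 = 32
  d = 21: 𝟙(21) · σ(336/21) = 1 · 31 = 31
  d = 24: 𝟙(24) · σ(336/24) = 1 · 24 = 24
  d = 28: 𝟙(28) · σ(336/28) = 1 · 28 = 28
  d = 42: 𝟙(42) · σ(336/42) = 1 · 15 = 15
  d = 48: 𝟙(48) · σ(336/48) = 1 · 8 = 8
  d = 56: 𝟙(56) · σ(336/56) = 1 · 12 = 12
  d = 84: 𝟙(84) · σ(336/84) = 1 · 7 = 7
  d = 112: 𝟙(112) · σ(336/112) = 1 · 4 = 4
  d = 168: 𝟙(168) · σ(336/168) = 1 · 3 = 3
  d = 336: 𝟙(336) · σ(336/336) = 1 · 1 = 1
Summing: (𝟙 * σ)(336) = 992 + 480 + 248 + 224 + 120 + 124 + 96 + 56 + 60 + 32 + 31 + 24 + 28 + 15 + 8 + 12 + 7 + 4 + 3 + 1 = 2565.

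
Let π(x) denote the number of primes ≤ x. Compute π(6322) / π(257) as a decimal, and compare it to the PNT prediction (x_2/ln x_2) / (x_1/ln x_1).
π(6322)/π(257) = 822/55 ≈ 14.9455;  PNT prediction ≈ 15.5971.

π(257) = 55 and π(6322) = 822, so π(6322)/π(257) ≈ 14.9455. The PNT-predicted ratio is (6322/ln(6322)) / (257/ln(257)) ≈ 15.5971. The two agree to within a few percent, as expected.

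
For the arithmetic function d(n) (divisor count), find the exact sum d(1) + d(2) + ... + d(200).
Σ_{n ≤ 200} d(n) = 1098

Compute d(n) for each 1 ≤ n ≤ 200: d(1) = 1, d(2) = 2, d(3) = 2, d(4) = 3, d(5) = 2, d(6) = 4, d(7) = 2, d(8) = 4, d(9) = 3, d(10) = 4, d(11) = 2, d(12) = 6, d(13) = 2, d(14) = 4, d(15) = 4, d(16) = 5, d(17) = 2, d(18) = 6, d(19) = 2, d(20) = 6, d(21) = 4, d(22) = 4, d(23) = 2, d(24) = 8, d(25) = 3, d(26) = 4, d(27) = 4, d(28) = 6, d(29) = 2, d(30) = 8, d(31) = 2, d(32) = 6, d(33) = 4, d(34) = 4, d(35) = 4, d(36) = 9, d(37) = 2, d(38) = 4, d(39) = 4, d(40) = 8, d(41) = 2, d(42) = 8, d(43) = 2, d(44) = 6, d(45) = 6, d(46) = 4, d(47) = 2, d(48) = 10, d(49) = 3, d(50) = 6, d(51) = 4, d(52) = 6, d(53) = 2, d(54) = 8, d(55) = 4, d(56) = 8, d(57) = 4, d(58) = 4, d(59) = 2, d(60) = 12, d(61) = 2, d(62) = 4, d(63) = 6, d(64) = 7, d(65) = 4, d(66) = 8, d(67) = 2, d(68) = 6, d(69) = 4, d(70) = 8, d(71) = 2, d(72) = 12, d(73) = 2, d(74) = 4, d(75) = 6, d(76) = 6, d(77) = 4, d(78) = 8, d(79) = 2, d(80) = 10, d(81) = 5, d(82) = 4, d(83) = 2, d(84) = 12, d(85) = 4, d(86) = 4, d(87) = 4, d(88) = 8, d(89) = 2, d(90) = 12, d(91) = 4, d(92) = 6, d(93) = 4, d(94) = 4, d(95) = 4, d(96) = 12, d(97) = 2, d(98) = 6, d(99) = 6, d(100) = 9, d(101) = 2, d(102) = 8, d(103) = 2, d(104) = 8, d(105) = 8, d(106) = 4, d(107) = 2, d(108) = 12, d(109) = 2, d(110) = 8, d(111) = 4, d(112) = 10, d(113) = 2, d(114) = 8, d(115) = 4, d(116) = 6, d(117) = 6, d(118) = 4, d(119) = 4, d(120) = 16, d(121) = 3, d(122) = 4, d(123) = 4, d(124) = 6, d(125) = 4, d(126) = 12, d(127) = 2, d(128) = 8, d(129) = 4, d(130) = 8, d(131) = 2, d(132) = 12, d(133) = 4, d(134) = 4, d(135) = 8, d(136) = 8, d(137) = 2, d(138) = 8, d(139) = 2, d(140) = 12, d(141) = 4, d(142) = 4, d(143) = 4, d(144) = 15, d(145) = 4, d(146) = 4, d(147) = 6, d(148) = 6, d(149) = 2, d(150) = 12, d(151) = 2, d(152) = 8, d(153) = 6, d(154) = 8, d(155) = 4, d(156) = 12, d(157) = 2, d(158) = 4, d(159) = 4, d(160) = 12, d(161) = 4, d(162) = 10, d(163) = 2, d(164) = 6, d(165) = 8, d(166) = 4, d(167) = 2, d(168) = 16, d(169) = 3, d(170) = 8, d(171) = 6, d(172) = 6, d(173) = 2, d(174) = 8, d(175) = 6, d(176) = 10, d(177) = 4, d(178) = 4, d(179) = 2, d(180) = 18, d(181) = 2, d(182) = 8, d(183) = 4, d(184) = 8, d(185) = 4, d(186) = 8, d(187) = 4, d(188) = 6, d(189) = 8, d(190) = 8, d(191) = 2, d(192) = 14, d(193) = 2, d(194) = 4, d(195) = 8, d(196) = 9, d(197) = 2, d(198) = 12, d(199) = 2, d(200) = 12. Summing all 200 values: 1098. (Dirichlet's divisor formula: Σ_{n ≤ x} d(n) = x ln(x) + (2γ − 1) x + O(√x). For x = 200, the asymptotic estimate is ≈ 1090.55.)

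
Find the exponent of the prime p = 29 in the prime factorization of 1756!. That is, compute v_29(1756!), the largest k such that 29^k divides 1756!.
v_29(1756!) = 62

Legendre's formula: v_p(n!) = Σ_{k ≥ 1} ⌊n / p^k⌋. For p = 29, n = 1756, the terms are:
  ⌊1756/29^1⌋ = ⌊1756/29⌋ = 60
  ⌊1756/29^2⌋ = ⌊1756/841⌋ = 2
(the next term ⌊1756/29^3⌋ = 0, terminating the sum). Summing: v_29(1756!) = 60 + 2 = 62.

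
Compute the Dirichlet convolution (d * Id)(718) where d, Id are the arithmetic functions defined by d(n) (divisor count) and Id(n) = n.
(d * Id)(718) = 1444

Divisors of 718: [1, 2, 359, 718]. For each d | 718:
  d = 1: d(1) · Id(718/1) = 1 · 718 = 718
  d = 2: d(2) · Id(718/2) = 2 · 359 = 718
  d = 359: d(359) · Id(718/359) = 2 · 2 = 4
  d = 718: d(718) · Id(718/718) = 4 · 1 = 4
Summing: (d * Id)(718) = 718 + 718 + 4 + 4 = 1444.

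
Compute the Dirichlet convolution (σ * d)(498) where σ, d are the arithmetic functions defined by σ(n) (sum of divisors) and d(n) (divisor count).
(σ * d)(498) = 2580

Divisors of 498: [1, 2, 3, 6, 83, 166, 249, 498]. For each d | 498:
  d = 1: σ(1) · d(498/1) = 1 · 8 = 8
  d = 2: σ(2) · d(498/2) = 3 · 4 = 12
  d = 3: σ(3) · d(498/3) = 4 · 4 = 16
  d = 6: σ(6) · d(498/6) = 12 · 2 = 24
  d = 83: σ(83) · d(498/83) = 84 · 4 = 336
  d = 166: σ(166) · d(498/166) = 252 · 2 = 504
  d = 249: σ(249) · d(498/249) = 336 · 2 = 672
  d = 498: σ(498) · d(498/498) = 1008 · 1 = 1008
Summing: (σ * d)(498) = 8 + 12 + 16 + 24 + 336 + 504 + 672 + 1008 = 2580.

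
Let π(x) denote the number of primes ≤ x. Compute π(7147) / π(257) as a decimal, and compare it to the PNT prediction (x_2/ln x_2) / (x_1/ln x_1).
π(7147)/π(257) = 914/55 ≈ 16.6182;  PNT prediction ≈ 17.3888.

π(257) = 55 and π(7147) = 914, so π(7147)/π(257) ≈ 16.6182. The PNT-predicted ratio is (7147/ln(7147)) / (257/ln(257)) ≈ 17.3888. The two agree to within a few percent, as expected.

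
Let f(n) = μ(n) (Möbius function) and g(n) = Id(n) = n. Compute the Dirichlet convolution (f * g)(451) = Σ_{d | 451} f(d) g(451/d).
(μ * Id)(451) = 400

Divisors of 451: [1, 11, 41, 451]. For each d | 451:
  d = 1: μ(1) · Id(451/1) = 1 · 451 = 451
  d = 11: μ(11) · Id(451/11) = -1 · 41 = -41
  d = 41: μ(41) · Id(451/41) = -1 · 11 = -11
  d = 451: μ(451) · Id(451/451) = 1 · 1 = 1
Summing: (μ * Id)(451) = 451 + -41 + -11 + 1 = 400.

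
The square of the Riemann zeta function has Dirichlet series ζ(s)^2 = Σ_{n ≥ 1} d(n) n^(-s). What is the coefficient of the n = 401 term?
d(401) = 2

ζ(s)^2 = (Σ 1/m^s)(Σ 1/k^s). The coefficient of 1/n^s in the product is the number of ordered pairs (m, k) with mk = n, which equals d(n). For n = 401, divisors are [1, 401], so d(401) = 2.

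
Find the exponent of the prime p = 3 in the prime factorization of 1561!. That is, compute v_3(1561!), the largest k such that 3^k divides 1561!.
v_3(1561!) = 777

Legendre's formula: v_p(n!) = Σ_{k ≥ 1} ⌊n / p^k⌋. For p = 3, n = 1561, the terms are:
  ⌊1561/3^1⌋ = ⌊1561/3⌋ = 520
  ⌊1561/3^2⌋ = ⌊1561/9⌋ = 173
  ⌊1561/3^3⌋ = ⌊1561/27⌋ = 57
  ⌊1561/3^4⌋ = ⌊1561/81⌋ = 19
  ⌊1561/3^5⌋ = ⌊1561/243⌋ = 6
  ⌊1561/3^6⌋ = ⌊1561/729⌋ = 2
(the next term ⌊1561/3^7⌋ = 0, terminating the sum). Summing: v_3(1561!) = 520 + 173 + 57 + 19 + 6 + 2 = 777.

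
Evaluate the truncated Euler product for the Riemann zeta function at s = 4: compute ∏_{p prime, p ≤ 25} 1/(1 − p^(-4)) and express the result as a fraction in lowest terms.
∏ = 179711034607426083154393/166042662475294310400000

The primes p ≤ 25 are [2, 3, 5, 7, 11, 13, 17, 19, 23]. For each prime, (1 − 1/p^4)^(-1) = p^4 / (p^4 − 1). The product is (1 − 1/2^4)^(-1), (1 − 1/3^4)^(-1), (1 − 1/5^4)^(-1), (1 − 1/7^4)^(-1), (1 − 1/11^4)^(-1), (1 − 1/13^4)^(-1), (1 − 1/17^4)^(-1), (1 − 1/19^4)^(-1), (1 − 1/23^4)^(-1) = ∏ p^4 / (p^4 − 1) = 179711034607426083154393/166042662475294310400000.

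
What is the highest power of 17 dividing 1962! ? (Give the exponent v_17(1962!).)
v_17(1962!) = 121

Legendre's formula: v_p(n!) = Σ_{k ≥ 1} ⌊n / p^k⌋. For p = 17, n = 1962, the terms are:
  ⌊1962/17^1⌋ = ⌊1962/17⌋ = 115
  ⌊1962/17^2⌋ = ⌊1962/289⌋ = 6
(the next term ⌊1962/17^3⌋ = 0, terminating the sum). Summing: v_17(1962!) = 115 + 6 = 121.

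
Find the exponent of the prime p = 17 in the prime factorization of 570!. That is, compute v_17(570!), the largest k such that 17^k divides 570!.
v_17(570!) = 34

Legendre's formula: v_p(n!) = Σ_{k ≥ 1} ⌊n / p^k⌋. For p = 17, n = 570, the terms are:
  ⌊570/17^1⌋ = ⌊570/17⌋ = 33
  ⌊570/17^2⌋ = ⌊570/289⌋ = 1
(the next term ⌊570/17^3⌋ = 0, terminating the sum). Summing: v_17(570!) = 33 + 1 = 34.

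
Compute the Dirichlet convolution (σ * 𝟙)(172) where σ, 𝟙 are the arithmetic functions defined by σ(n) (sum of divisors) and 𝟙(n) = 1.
(σ * 𝟙)(172) = 495

Divisors of 172: [1, 2, 4, 43, 86, 172]. For each d | 172:
  d = 1: σ(1) · 𝟙(172/1) = 1 · 1 = 1
  d = 2: σ(2) · 𝟙(172/2) = 3 · 1 = 3
  d = 4: σ(4) · 𝟙(172/4) = 7 · 1 = 7
  d = 43: σ(43) · 𝟙(172/43) = 44 · 1 = 44
  d = 86: σ(86) · 𝟙(172/86) = 132 · 1 = 132
  d = 172: σ(172) · 𝟙(172/172) = 308 · 1 = 308
Summing: (σ * 𝟙)(172) = 1 + 3 + 7 + 44 + 132 + 308 = 495.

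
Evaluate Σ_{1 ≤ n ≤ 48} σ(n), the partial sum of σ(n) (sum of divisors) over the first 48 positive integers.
Σ_{n ≤ 48} σ(n) = 1930

Compute σ(n) for each 1 ≤ n ≤ 48: σ(1) = 1, σ(2) = 3, σ(3) = 4, σ(4) = 7, σ(5) = 6, σ(6) = 12, σ(7) = 8, σ(8) = 15, σ(9) = 13, σ(10) = 18, σ(11) = 12, σ(12) = 28, σ(13) = 14, σ(14) = 24, σ(15) = 24, σ(16) = 31, σ(17) = 18, σ(18) = 39, σ(19) = 20, σ(20) = 42, σ(21) = 32, σ(22) = 36, σ(23) = 24, σ(24) = 60, σ(25) = 31, σ(26) = 42, σ(27) = 40, σ(28) = 56, σ(29) = 30, σ(30) = 72, σ(31) = 32, σ(32) = 63, σ(33) = 48, σ(34) = 54, σ(35) = 48, σ(36) = 91, σ(37) = 38, σ(38) = 60, σ(39) = 56, σ(40) = 90, σ(41) = 42, σ(42) = 96, σ(43) = 44, σ(44) = 84, σ(45) = 78, σ(46) = 72, σ(47) = 48, σ(48) = 124. Summing all 48 values: 1930. (Average order: Σ_{n ≤ x} σ(n) ~ (π²/12) x². For x = 48, (π²/12)·48² ≈ 1894.96.)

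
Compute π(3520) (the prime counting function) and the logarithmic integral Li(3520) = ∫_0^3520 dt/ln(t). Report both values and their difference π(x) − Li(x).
π(3520) = 491;  Li(3520) ≈ 507.05;  π(x) − Li(x) ≈ -16.05.

Direct count of primes ≤ 3520 gives π(3520) = 491. Numerical evaluation of the logarithmic integral gives Li(3520) ≈ 507.05. The difference π(x) − Li(x) ≈ -16.05 is typically negative for small/moderate x (Li(x) overestimates), though Littlewood's theorem shows this sign changes infinitely often.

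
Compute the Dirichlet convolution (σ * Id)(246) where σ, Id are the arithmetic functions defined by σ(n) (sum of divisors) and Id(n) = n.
(σ * Id)(246) = 2905

Divisors of 246: [1, 2, 3, 6, 41, 82, 123, 246]. For each d | 246:
  d = 1: σ(1) · Id(246/1) = 1 · 246 = 246
  d = 2: σ(2) · Id(246/2) = 3 · 123 = 369
  d = 3: σ(3) · Id(246/3) = 4 · 82 = 328
  d = 6: σ(6) · Id(246/6) = 12 · 41 = 492
  d = 41: σ(41) · Id(246/41) = 42 · 6 = 252
  d = 82: σ(82) · Id(246/82) = 126 · 3 = 378
  d = 123: σ(123) · Id(246/123) = 168 · 2 = 336
  d = 246: σ(246) · Id(246/246) = 504 · 1 = 504
Summing: (σ * Id)(246) = 246 + 369 + 328 + 492 + 252 + 378 + 336 + 504 = 2905.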